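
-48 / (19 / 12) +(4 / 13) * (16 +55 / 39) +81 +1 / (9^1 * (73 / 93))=39508226 / 703209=56.18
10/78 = 5/39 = 0.13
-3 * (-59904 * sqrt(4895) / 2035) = 179712 * sqrt(4895) / 2035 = 6178.58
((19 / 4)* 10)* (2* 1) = 95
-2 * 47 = -94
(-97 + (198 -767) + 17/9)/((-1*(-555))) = -5977/4995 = -1.20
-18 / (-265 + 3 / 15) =45 / 662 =0.07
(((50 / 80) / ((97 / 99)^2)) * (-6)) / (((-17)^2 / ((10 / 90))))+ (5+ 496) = 5449262469 / 10876804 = 501.00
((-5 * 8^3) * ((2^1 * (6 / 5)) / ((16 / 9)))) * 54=-186624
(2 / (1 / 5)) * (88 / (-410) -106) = -43548 / 41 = -1062.15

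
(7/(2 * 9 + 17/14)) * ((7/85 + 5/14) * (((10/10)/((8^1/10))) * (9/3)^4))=296541/18292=16.21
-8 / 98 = -4 / 49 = -0.08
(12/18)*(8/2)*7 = 56/3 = 18.67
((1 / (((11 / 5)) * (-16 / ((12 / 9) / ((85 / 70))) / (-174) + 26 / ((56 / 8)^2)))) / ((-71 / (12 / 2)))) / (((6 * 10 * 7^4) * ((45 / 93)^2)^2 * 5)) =-26782109 / 16913223731250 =-0.00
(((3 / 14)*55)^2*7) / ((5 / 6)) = 16335 / 14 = 1166.79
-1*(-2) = 2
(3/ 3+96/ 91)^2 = 34969/ 8281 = 4.22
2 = 2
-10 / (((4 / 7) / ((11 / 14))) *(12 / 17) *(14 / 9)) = -2805 / 224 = -12.52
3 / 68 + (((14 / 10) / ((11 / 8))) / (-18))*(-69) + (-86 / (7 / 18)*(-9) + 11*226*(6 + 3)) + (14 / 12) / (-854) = 29186683751 / 1197735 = 24368.23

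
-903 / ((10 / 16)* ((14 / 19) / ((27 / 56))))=-66177 / 70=-945.39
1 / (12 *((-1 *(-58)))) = 1 / 696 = 0.00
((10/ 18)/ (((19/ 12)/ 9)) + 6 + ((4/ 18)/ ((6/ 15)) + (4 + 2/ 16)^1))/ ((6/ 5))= 94655/ 8208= 11.53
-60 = -60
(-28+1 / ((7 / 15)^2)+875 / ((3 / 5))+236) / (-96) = -122813 / 7056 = -17.41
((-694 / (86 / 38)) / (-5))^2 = 173870596 / 46225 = 3761.40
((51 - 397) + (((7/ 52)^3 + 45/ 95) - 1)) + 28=-850953099/ 2671552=-318.52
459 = 459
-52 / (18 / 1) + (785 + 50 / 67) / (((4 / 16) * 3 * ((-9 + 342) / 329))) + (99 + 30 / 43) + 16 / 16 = 3260580584 / 2878119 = 1132.89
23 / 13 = 1.77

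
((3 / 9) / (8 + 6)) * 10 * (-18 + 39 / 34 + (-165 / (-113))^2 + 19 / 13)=-374170285 / 118521858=-3.16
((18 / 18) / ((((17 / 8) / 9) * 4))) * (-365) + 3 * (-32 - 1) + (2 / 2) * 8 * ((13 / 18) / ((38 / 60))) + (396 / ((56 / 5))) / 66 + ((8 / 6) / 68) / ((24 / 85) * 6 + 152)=-42163176673 / 88613112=-475.81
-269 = -269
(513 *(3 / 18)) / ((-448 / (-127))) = 21717 / 896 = 24.24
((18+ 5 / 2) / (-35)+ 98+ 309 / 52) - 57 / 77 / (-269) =556629351 / 5385380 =103.36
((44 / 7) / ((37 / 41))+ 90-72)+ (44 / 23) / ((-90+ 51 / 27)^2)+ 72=363237940154 / 3746053493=96.97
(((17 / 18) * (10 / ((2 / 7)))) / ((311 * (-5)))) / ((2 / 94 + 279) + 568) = -5593 / 222856380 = -0.00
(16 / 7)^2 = 256 / 49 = 5.22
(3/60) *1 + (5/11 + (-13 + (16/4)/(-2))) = -3189/220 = -14.50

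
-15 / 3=-5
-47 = -47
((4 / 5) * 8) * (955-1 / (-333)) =10176512 / 1665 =6112.02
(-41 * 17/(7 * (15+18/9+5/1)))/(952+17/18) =-369/77693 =-0.00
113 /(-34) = -113 /34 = -3.32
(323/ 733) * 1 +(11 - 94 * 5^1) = -336124/ 733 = -458.56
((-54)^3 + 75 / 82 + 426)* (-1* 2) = 12877041 / 41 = 314074.17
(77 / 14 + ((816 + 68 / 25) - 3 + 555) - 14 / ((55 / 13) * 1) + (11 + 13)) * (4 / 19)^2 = 6146408 / 99275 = 61.91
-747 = -747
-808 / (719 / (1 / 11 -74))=656904 / 7909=83.06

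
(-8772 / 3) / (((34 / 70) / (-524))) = 3154480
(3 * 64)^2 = 36864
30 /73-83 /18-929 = -1226225 /1314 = -933.20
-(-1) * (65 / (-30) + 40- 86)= -289 / 6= -48.17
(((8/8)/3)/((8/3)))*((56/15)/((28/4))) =1/15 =0.07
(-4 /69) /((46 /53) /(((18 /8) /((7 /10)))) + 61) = -3180 /3360967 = -0.00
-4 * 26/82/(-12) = 13/123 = 0.11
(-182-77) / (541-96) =-259 / 445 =-0.58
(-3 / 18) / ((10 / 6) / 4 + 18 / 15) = -10 / 97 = -0.10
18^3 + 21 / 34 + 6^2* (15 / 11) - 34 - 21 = 2179189 / 374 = 5826.71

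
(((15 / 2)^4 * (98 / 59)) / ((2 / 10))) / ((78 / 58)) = 119896875 / 6136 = 19539.91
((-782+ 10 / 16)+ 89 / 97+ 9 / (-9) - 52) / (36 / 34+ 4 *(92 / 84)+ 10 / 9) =-127.23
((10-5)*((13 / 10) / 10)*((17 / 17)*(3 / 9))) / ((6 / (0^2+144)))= 26 / 5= 5.20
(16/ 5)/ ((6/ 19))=152/ 15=10.13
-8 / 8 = -1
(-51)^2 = 2601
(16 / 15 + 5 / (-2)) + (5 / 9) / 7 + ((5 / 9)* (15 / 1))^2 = 14299 / 210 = 68.09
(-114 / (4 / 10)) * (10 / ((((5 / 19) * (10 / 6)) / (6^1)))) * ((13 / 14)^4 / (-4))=278384067 / 38416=7246.57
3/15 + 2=11/5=2.20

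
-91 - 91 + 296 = 114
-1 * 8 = -8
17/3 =5.67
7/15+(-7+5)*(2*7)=-413/15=-27.53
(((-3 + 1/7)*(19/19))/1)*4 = -80/7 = -11.43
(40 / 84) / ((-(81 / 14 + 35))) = -20 / 1713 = -0.01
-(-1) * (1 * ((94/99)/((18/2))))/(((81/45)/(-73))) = -34310/8019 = -4.28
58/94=29/47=0.62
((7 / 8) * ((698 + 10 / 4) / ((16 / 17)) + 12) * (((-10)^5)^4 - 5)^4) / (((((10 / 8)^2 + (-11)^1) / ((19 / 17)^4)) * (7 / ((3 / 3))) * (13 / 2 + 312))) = -315389852099999999936922029580000000004730847781499999999842305073950000000001971186575625 / 64269075416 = -4907334515994649701791223000000000000000000000000000000000000000000000000000000.00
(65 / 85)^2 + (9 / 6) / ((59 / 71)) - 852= -28973405 / 34102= -849.61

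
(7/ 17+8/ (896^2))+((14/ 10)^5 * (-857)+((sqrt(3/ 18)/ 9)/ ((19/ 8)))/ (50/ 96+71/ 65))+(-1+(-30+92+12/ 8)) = -24236914183291/ 5331200000+4160 * sqrt(6)/ 860643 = -4546.23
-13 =-13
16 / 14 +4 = 36 / 7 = 5.14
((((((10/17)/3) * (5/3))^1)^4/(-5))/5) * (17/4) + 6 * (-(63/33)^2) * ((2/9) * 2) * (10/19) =-379217797180/74106409707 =-5.12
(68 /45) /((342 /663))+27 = 76769 /2565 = 29.93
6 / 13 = 0.46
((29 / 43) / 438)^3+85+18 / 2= 94.00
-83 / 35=-2.37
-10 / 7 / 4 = -5 / 14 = -0.36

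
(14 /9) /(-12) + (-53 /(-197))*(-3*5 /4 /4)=-32497 /85104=-0.38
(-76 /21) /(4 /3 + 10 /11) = -418 /259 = -1.61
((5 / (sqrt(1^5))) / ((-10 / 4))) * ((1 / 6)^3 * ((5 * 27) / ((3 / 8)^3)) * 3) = -640 / 9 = -71.11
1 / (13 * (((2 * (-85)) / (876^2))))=-383688 / 1105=-347.23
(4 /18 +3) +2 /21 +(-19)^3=-431908 /63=-6855.68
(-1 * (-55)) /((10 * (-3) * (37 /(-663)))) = 2431 /74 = 32.85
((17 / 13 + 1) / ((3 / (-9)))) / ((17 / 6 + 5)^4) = -116640 / 63435853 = -0.00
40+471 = 511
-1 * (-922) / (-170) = -461 / 85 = -5.42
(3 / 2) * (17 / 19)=51 / 38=1.34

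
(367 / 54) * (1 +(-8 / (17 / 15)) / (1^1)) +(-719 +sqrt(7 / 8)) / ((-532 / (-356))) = -63771271 / 122094 +89 * sqrt(14) / 532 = -521.69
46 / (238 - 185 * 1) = 46 / 53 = 0.87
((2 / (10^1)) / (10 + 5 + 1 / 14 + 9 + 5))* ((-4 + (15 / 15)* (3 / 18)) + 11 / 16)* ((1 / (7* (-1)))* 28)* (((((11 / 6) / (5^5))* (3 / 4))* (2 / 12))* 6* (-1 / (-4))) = 1057 / 111000000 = 0.00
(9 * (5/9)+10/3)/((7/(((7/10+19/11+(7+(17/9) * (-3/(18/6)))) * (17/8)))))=634355/33264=19.07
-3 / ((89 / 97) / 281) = -81771 / 89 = -918.78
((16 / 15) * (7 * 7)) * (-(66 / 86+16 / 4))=-32144 / 129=-249.18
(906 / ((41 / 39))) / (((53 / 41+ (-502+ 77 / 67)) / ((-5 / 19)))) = 5918445 / 13036717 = 0.45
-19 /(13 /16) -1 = -317 /13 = -24.38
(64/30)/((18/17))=2.01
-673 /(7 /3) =-2019 /7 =-288.43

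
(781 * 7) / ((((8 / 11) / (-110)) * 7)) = -472505 / 4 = -118126.25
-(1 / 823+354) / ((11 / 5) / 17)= -24764155 / 9053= -2735.46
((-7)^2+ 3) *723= 37596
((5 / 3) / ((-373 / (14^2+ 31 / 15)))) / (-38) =0.02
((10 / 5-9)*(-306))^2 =4588164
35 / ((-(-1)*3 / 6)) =70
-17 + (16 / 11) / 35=-6529 / 385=-16.96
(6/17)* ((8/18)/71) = 8/3621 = 0.00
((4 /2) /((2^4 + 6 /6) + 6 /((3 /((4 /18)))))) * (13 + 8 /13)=3186 /2041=1.56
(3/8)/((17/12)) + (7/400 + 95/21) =686299/142800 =4.81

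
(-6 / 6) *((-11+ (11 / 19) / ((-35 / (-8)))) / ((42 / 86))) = 103587 / 4655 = 22.25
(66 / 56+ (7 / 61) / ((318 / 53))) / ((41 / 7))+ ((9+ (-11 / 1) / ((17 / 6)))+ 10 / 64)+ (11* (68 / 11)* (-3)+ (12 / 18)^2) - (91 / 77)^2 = -199.47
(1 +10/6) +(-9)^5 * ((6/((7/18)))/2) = -9565882/21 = -455518.19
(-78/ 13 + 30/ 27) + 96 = 820/ 9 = 91.11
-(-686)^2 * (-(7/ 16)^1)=823543/ 4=205885.75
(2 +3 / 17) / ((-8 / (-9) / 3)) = 999 / 136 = 7.35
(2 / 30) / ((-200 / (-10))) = 1 / 300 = 0.00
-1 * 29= -29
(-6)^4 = 1296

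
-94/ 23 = -4.09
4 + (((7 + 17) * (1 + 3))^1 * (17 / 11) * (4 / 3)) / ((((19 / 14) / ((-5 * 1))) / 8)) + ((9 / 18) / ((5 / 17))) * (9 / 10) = -121740423 / 20900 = -5824.90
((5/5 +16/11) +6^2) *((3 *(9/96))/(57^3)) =141/2414368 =0.00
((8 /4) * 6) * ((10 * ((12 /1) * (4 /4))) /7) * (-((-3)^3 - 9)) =51840 /7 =7405.71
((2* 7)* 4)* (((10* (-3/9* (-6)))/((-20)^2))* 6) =84/5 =16.80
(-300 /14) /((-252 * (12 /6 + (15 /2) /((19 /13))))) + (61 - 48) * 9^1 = 117.01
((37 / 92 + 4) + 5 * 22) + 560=62045 / 92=674.40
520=520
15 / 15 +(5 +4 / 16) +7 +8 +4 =101 / 4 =25.25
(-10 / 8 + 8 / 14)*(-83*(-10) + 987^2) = -18524981 / 28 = -661606.46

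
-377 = -377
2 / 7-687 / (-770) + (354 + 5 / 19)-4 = 5141583 / 14630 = 351.44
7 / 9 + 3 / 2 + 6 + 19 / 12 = 355 / 36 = 9.86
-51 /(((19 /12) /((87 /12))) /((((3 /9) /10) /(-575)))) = 1479 /109250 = 0.01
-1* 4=-4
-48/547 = -0.09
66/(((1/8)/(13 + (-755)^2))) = 300980064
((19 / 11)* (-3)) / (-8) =57 / 88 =0.65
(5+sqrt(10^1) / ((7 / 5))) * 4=29.04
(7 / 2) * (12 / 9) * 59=826 / 3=275.33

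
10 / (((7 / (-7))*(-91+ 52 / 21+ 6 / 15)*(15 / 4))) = 280 / 9253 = 0.03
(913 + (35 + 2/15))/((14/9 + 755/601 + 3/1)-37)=-25642266/843485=-30.40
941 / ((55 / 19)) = 17879 / 55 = 325.07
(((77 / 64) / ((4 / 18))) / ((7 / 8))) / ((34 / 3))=297 / 544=0.55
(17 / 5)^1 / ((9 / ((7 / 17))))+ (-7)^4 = 108052 / 45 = 2401.16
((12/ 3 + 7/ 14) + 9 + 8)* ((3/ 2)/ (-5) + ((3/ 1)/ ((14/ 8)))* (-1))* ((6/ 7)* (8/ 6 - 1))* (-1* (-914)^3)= -9447786605.04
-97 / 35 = -2.77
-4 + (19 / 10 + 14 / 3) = 2.57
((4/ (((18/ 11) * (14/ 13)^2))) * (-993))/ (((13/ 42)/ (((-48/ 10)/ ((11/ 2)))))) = 206544/ 35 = 5901.26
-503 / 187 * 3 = -1509 / 187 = -8.07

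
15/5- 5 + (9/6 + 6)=11/2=5.50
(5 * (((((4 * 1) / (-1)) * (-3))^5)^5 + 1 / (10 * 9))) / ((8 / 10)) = 429282974898310558320584294405 / 72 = 5962263540254313310008115000.00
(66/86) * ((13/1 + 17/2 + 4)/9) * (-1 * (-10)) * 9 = 8415/43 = 195.70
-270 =-270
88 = 88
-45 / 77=-0.58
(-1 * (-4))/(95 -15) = 1/20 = 0.05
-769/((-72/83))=63827/72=886.49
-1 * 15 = -15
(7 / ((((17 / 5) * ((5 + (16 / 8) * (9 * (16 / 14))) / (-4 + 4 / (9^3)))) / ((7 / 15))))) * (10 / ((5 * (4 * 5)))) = -499408 / 33275205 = -0.02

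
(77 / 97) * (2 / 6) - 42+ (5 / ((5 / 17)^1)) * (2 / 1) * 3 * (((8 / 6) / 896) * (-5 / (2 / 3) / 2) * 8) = -754325 / 16296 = -46.29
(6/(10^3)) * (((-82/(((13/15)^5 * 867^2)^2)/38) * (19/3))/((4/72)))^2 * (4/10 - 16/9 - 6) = -135769487261352539062500/924804188839572698068902565619693875331281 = -0.00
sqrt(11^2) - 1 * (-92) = 103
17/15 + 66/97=2639/1455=1.81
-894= -894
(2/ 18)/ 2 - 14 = -251/ 18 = -13.94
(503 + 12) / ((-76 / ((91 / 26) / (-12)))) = 3605 / 1824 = 1.98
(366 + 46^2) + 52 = 2534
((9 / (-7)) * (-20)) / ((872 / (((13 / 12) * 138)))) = 13455 / 3052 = 4.41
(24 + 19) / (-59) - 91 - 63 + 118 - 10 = -2757 / 59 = -46.73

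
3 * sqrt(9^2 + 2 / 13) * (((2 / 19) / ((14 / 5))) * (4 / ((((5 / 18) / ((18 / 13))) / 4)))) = 15552 * sqrt(13715) / 22477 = 81.03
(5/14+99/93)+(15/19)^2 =320387/156674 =2.04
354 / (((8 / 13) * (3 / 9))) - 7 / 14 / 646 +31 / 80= 1726.14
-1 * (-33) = 33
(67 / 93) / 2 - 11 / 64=1121 / 5952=0.19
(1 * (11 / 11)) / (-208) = -1 / 208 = -0.00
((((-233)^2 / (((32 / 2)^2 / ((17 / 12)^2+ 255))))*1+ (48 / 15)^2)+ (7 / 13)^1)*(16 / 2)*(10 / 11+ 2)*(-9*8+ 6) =-653113154917 / 7800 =-83732455.76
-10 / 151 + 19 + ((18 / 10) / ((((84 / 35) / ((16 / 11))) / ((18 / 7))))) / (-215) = 47298129 / 2499805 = 18.92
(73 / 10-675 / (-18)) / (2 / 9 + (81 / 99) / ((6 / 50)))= 22176 / 3485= 6.36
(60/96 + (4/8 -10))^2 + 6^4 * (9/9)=87985/64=1374.77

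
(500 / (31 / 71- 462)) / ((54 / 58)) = -1029500 / 884817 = -1.16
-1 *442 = -442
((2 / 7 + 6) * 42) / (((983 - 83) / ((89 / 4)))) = 6.53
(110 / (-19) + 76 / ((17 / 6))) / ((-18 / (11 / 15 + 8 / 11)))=-818677 / 479655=-1.71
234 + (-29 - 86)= 119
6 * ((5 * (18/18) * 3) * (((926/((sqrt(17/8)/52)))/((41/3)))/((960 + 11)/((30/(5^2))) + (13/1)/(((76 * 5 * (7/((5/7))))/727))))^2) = 1875277403583087329280/2350035524720898713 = 797.98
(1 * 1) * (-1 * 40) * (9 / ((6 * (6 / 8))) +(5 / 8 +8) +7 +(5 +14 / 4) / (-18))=-6175 / 9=-686.11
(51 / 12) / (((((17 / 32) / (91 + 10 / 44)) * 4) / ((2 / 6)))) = 669 / 11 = 60.82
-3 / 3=-1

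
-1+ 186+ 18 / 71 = 13153 / 71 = 185.25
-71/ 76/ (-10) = 71/ 760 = 0.09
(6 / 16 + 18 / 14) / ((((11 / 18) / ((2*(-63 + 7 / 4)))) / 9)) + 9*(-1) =-264447 / 88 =-3005.08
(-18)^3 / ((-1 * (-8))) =-729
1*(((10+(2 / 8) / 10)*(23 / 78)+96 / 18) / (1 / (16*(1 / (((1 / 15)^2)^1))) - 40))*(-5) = 1939725 / 1871987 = 1.04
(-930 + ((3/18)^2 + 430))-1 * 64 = -20303/36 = -563.97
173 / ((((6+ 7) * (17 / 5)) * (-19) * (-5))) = 173 / 4199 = 0.04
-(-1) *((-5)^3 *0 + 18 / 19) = 18 / 19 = 0.95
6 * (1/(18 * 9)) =1/27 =0.04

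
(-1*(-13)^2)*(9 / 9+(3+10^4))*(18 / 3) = -10144056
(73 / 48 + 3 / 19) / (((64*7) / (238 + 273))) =111763 / 58368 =1.91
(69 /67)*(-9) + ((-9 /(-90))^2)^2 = -6209933 /670000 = -9.27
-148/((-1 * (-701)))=-148/701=-0.21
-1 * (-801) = 801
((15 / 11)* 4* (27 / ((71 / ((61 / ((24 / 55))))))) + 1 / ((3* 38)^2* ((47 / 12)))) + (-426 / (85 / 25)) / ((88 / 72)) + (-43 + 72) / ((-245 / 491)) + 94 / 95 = 8631214316269 / 66229632546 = 130.32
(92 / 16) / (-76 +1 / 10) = -5 / 66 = -0.08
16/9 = 1.78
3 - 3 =0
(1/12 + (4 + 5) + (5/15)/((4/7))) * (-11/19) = -319/57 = -5.60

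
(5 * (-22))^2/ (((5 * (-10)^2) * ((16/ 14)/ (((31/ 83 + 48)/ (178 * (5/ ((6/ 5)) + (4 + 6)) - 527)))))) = 185493/ 361216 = 0.51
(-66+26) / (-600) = 0.07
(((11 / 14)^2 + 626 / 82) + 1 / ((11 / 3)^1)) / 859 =753507 / 75932164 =0.01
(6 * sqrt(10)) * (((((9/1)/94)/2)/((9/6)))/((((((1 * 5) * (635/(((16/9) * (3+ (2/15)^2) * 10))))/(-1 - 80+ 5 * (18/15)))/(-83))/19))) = 1210.20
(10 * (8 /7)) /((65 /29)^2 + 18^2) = 0.03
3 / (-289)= -0.01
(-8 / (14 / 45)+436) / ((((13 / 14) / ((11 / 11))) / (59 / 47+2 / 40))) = 1761972 / 3055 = 576.75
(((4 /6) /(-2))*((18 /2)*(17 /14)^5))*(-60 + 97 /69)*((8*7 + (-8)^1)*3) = 51664336659 /773122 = 66825.59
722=722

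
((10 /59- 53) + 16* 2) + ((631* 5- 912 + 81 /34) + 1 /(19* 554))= 11742940308 /5278789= 2224.55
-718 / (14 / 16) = -820.57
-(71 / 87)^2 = -5041 / 7569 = -0.67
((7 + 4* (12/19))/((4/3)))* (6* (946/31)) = 770517/589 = 1308.18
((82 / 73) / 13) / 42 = 41 / 19929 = 0.00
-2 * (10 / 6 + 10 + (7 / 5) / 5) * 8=-14336 / 75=-191.15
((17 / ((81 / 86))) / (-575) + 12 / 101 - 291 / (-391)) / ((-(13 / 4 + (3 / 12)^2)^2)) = -17026002176 / 224633693475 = -0.08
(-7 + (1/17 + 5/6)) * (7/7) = -6.11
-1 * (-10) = 10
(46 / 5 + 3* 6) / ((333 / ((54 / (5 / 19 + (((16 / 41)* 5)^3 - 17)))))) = -534275592 / 1127471215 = -0.47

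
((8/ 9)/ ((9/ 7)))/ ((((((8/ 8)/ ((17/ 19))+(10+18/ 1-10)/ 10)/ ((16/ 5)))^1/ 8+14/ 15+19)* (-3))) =-76160/ 6625233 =-0.01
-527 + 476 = -51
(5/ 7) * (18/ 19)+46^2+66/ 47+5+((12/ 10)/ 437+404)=1816632019/ 718865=2527.08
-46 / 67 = -0.69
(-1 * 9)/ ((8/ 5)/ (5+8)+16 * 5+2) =-585/ 5338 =-0.11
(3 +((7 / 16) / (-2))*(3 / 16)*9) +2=2371 / 512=4.63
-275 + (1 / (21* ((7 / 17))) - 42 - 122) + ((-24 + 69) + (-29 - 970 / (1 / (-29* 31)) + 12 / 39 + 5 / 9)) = 4996928543 / 5733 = 871607.98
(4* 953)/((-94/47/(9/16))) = -1072.12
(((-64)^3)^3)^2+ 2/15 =324518553658426726783156000000000.00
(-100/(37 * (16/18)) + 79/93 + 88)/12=590537/82584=7.15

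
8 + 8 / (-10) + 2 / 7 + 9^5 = 2066977 / 35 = 59056.49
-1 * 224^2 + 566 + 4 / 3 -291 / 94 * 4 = -6996568 / 141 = -49621.05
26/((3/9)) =78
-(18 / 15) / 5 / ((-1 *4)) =3 / 50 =0.06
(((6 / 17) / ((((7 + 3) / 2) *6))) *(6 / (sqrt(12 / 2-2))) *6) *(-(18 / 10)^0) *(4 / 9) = -8 / 85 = -0.09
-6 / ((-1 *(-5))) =-6 / 5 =-1.20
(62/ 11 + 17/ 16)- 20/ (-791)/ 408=47562479/ 7100016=6.70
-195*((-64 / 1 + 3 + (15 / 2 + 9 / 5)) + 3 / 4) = 39741 / 4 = 9935.25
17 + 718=735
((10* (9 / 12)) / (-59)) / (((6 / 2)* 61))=-5 / 7198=-0.00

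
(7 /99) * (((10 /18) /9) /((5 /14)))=98 /8019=0.01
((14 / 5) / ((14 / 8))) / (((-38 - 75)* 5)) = -8 / 2825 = -0.00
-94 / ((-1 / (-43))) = -4042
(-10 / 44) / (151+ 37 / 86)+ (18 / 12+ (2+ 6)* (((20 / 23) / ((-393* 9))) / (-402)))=780024217751 / 520535274534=1.50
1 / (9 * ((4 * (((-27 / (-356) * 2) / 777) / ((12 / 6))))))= 23051 / 81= 284.58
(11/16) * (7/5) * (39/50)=3003/4000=0.75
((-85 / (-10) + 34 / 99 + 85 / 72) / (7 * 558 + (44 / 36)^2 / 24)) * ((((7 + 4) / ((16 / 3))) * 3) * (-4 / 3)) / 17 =-37827 / 30373540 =-0.00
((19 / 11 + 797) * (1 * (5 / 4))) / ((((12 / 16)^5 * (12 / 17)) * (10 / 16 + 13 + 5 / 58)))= 11088634880 / 25508439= 434.70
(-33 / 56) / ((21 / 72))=-99 / 49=-2.02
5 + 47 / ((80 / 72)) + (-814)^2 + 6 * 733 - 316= 6667253 / 10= 666725.30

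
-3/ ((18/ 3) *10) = -1/ 20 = -0.05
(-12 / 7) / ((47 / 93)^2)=-103788 / 15463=-6.71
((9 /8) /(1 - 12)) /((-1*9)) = 1 /88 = 0.01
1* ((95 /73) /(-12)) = -95 /876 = -0.11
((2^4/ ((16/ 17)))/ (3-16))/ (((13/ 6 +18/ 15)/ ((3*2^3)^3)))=-7050240/ 1313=-5369.57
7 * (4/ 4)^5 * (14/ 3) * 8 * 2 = 1568/ 3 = 522.67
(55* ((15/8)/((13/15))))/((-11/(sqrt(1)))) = -1125/104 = -10.82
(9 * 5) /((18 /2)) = 5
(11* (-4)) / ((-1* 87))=44 / 87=0.51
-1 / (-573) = 1 / 573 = 0.00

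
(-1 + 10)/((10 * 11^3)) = 9/13310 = 0.00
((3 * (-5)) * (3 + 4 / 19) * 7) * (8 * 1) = -51240 / 19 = -2696.84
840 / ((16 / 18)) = 945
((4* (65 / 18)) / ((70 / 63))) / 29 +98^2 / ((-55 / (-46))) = 12812451 / 1595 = 8032.88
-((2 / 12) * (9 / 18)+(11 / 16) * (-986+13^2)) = 26957 / 48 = 561.60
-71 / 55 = -1.29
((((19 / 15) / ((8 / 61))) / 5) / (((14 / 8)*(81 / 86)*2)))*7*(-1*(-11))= 548207 / 12150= 45.12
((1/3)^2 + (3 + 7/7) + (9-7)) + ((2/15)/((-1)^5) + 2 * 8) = 989/45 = 21.98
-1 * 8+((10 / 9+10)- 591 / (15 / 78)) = -138154 / 45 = -3070.09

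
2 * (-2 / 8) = -1 / 2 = -0.50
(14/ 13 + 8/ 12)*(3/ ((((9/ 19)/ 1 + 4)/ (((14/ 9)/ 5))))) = 1064/ 2925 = 0.36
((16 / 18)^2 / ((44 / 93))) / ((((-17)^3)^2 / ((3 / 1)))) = 496 / 2389619331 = 0.00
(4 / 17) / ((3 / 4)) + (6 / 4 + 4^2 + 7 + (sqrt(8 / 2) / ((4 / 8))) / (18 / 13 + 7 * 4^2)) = 1867999 / 75174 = 24.85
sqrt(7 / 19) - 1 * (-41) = sqrt(133) / 19 + 41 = 41.61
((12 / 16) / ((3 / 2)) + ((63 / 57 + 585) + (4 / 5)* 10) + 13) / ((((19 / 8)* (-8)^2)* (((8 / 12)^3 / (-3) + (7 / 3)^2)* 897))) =623403 / 747801392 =0.00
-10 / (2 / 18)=-90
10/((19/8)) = 80/19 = 4.21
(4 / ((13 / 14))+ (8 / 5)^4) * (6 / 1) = 529488 / 8125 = 65.17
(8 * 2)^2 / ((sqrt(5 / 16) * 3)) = 1024 * sqrt(5) / 15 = 152.65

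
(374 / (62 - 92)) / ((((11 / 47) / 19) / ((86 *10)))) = -2611132 / 3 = -870377.33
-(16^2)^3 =-16777216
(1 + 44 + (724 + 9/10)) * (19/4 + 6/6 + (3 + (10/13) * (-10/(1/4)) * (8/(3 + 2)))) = -3241279/104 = -31166.14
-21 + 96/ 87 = -577/ 29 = -19.90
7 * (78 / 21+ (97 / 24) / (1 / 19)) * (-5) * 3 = -67625 / 8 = -8453.12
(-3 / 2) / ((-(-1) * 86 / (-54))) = 81 / 86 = 0.94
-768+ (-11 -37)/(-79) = -60624/79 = -767.39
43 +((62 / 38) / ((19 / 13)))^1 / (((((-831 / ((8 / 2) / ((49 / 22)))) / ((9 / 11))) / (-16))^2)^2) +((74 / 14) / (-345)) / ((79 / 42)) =4785438271169616197633261 / 111310345281363773364085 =42.99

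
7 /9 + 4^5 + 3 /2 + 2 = 18509 /18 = 1028.28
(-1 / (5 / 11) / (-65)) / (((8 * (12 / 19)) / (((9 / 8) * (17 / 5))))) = 10659 / 416000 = 0.03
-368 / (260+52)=-46 / 39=-1.18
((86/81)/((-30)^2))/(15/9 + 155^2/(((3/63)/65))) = 43/1195345917000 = 0.00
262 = 262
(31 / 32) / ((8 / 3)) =93 / 256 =0.36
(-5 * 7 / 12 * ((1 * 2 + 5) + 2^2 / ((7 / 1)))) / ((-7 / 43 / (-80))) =-227900 / 21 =-10852.38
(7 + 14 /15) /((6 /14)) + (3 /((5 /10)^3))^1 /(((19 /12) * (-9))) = 14387 /855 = 16.83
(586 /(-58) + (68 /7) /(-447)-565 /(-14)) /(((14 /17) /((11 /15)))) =1025986159 /38111220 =26.92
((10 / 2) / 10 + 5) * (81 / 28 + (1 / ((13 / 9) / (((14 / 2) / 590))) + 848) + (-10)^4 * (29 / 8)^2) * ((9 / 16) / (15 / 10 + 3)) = 78109750851 / 859040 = 90926.79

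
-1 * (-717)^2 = -514089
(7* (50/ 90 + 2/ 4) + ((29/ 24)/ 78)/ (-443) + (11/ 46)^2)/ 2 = 3266558567/ 877395168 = 3.72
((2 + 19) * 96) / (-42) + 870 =822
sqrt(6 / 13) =sqrt(78) / 13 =0.68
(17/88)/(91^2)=17/728728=0.00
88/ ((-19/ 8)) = -704/ 19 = -37.05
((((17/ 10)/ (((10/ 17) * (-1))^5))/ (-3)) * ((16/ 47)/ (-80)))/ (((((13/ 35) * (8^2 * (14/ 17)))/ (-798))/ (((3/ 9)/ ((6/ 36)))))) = 54575043509/ 19552000000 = 2.79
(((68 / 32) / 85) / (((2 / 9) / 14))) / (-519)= -21 / 6920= -0.00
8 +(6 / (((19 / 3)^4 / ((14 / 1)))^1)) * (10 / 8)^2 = 8.08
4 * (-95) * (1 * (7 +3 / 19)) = -2720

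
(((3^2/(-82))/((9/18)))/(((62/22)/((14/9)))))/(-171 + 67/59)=4543/6368981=0.00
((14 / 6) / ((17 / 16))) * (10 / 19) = 1120 / 969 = 1.16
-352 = -352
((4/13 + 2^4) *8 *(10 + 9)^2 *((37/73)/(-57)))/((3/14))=-16692032/8541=-1954.34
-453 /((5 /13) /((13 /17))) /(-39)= 1963 /85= 23.09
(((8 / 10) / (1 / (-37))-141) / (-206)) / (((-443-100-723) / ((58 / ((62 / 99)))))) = -816321 / 13474460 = -0.06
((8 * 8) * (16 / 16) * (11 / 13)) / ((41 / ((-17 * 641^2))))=-4917423808 / 533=-9225935.85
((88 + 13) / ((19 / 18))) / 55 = 1818 / 1045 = 1.74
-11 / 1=-11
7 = 7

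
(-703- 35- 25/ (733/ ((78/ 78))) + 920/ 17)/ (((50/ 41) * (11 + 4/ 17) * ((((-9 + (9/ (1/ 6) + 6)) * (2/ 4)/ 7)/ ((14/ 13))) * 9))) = -11414177698/ 6961649175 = -1.64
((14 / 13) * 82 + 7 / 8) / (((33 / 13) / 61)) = 565775 / 264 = 2143.09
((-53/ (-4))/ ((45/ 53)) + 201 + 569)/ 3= 141409/ 540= 261.87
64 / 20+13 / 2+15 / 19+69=15103 / 190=79.49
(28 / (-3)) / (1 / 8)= -224 / 3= -74.67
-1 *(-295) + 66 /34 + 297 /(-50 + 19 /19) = 242303 /833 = 290.88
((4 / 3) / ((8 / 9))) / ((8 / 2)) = 3 / 8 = 0.38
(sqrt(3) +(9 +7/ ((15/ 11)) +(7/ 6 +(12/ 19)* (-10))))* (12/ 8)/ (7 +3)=3* sqrt(3)/ 20 +5121/ 3800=1.61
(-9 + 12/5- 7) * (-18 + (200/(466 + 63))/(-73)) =47280808/193085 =244.87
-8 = -8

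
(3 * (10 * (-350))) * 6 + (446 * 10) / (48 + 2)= -314554 / 5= -62910.80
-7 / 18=-0.39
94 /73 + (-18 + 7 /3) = -3149 /219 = -14.38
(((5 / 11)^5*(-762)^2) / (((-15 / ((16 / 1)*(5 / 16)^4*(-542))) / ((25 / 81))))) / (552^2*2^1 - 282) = 42685146484375 / 1356139258113024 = 0.03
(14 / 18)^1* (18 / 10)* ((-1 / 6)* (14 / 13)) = -49 / 195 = -0.25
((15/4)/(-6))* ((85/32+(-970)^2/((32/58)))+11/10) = -272861601/256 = -1065865.63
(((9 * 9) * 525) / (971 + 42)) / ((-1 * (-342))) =0.12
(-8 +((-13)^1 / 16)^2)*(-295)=554305 / 256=2165.25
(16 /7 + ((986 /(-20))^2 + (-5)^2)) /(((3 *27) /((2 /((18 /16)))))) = 2293924 /42525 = 53.94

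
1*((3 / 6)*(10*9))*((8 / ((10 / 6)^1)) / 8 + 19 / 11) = 104.73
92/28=23/7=3.29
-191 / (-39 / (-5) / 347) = -331385 / 39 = -8497.05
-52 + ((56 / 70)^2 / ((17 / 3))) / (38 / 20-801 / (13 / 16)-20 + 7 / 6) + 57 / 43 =-18108696013 / 357353005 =-50.67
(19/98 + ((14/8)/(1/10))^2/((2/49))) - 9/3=2940125/392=7500.32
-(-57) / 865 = 57 / 865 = 0.07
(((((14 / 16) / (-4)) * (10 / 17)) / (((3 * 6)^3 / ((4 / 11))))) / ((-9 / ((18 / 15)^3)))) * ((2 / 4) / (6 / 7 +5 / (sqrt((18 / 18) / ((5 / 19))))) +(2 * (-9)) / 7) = -0.00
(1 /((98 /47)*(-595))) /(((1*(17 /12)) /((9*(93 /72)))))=-13113 /1982540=-0.01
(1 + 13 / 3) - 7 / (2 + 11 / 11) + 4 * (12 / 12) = 7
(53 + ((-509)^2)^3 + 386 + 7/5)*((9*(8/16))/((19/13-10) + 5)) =-10173316597135895619/460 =-22115905645947599.17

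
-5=-5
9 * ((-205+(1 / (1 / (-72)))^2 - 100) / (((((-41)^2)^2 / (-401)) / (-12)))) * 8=41229216 / 68921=598.21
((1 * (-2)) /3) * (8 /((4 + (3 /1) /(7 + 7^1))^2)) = -3136 /10443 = -0.30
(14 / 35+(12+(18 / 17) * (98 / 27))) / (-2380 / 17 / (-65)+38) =26923 / 66555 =0.40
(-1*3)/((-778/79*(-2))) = -237/1556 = -0.15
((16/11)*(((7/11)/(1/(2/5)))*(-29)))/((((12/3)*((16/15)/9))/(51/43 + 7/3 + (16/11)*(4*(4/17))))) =-107721747/972961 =-110.72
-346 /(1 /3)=-1038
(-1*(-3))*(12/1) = 36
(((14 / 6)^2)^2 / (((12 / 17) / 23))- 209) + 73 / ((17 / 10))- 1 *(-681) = 1480.78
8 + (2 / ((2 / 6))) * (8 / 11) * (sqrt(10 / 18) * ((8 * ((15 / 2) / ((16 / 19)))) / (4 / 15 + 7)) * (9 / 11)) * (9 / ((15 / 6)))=8 + 554040 * sqrt(5) / 13189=101.93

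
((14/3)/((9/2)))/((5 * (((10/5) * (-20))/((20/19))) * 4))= -7/5130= -0.00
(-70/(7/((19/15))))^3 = -2032.30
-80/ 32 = -5/ 2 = -2.50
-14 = -14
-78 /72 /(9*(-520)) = 1 /4320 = 0.00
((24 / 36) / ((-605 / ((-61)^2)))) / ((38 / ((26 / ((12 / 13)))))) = -628849 / 206910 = -3.04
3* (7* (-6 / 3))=-42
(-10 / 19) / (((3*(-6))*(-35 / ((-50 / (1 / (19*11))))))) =550 / 63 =8.73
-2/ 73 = -0.03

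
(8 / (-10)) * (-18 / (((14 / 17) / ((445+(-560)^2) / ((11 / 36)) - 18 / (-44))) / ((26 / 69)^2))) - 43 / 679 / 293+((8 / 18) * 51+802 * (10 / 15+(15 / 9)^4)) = 1199557588115040941 / 468857400165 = 2558469.99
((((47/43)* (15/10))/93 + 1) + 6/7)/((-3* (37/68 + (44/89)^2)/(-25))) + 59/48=160112759869/7609169232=21.04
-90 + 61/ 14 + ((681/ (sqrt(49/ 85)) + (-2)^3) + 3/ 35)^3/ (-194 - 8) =818223478433/ 8660750 - 335638447236*sqrt(85)/ 866075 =-3478464.61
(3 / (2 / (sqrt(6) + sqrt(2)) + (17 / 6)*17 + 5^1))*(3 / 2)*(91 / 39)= 0.20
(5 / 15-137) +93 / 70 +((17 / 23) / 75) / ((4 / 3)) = -6536473 / 48300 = -135.33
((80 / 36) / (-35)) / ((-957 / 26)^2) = -2704 / 57698487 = -0.00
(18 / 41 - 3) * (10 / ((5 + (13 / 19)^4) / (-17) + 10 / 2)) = -2326229850 / 426281879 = -5.46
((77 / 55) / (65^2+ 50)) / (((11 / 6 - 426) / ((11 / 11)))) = -14 / 18133125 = -0.00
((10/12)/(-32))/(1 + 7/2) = -5/864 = -0.01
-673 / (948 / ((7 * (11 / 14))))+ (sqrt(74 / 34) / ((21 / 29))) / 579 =-7403 / 1896+ 29 * sqrt(629) / 206703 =-3.90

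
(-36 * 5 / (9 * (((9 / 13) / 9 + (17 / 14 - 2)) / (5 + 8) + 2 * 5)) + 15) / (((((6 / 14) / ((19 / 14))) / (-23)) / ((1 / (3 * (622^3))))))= -0.00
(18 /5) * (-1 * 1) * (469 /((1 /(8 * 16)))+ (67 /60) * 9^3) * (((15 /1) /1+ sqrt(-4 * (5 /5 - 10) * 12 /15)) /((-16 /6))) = 98570601 * sqrt(5) /500+ 98570601 /80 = 1672953.64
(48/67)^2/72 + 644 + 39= 683.01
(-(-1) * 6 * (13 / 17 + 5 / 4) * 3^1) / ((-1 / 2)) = -1233 / 17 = -72.53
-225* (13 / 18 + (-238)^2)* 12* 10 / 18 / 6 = -127450625 / 9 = -14161180.56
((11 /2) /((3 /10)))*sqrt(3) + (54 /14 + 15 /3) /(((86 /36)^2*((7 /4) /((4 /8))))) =40176 /90601 + 55*sqrt(3) /3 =32.20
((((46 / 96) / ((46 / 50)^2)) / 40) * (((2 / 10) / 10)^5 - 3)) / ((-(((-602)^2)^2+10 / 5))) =937499999 / 2899913435533440000000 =0.00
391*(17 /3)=6647 /3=2215.67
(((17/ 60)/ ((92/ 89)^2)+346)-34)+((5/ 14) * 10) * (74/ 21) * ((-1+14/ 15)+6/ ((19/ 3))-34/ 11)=4438087768451/ 15602368320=284.45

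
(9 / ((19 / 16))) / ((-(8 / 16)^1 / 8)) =-121.26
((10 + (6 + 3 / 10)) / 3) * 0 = 0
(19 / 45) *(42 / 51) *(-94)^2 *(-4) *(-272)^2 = -40915345408 / 45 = -909229897.96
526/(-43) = -526/43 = -12.23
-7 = -7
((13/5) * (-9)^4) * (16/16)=85293/5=17058.60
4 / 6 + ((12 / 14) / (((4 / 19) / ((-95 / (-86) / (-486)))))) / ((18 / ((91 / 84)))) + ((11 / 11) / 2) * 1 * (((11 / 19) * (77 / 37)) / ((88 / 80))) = 35948794921 / 29617648704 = 1.21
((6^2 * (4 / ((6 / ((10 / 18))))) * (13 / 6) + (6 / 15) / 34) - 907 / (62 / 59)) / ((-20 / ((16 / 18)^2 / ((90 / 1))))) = 158266748 / 432205875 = 0.37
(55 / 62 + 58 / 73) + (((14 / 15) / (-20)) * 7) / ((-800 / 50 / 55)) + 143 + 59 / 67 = 10675462199 / 72778080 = 146.69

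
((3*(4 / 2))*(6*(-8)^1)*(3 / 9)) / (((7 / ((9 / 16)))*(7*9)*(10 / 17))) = -51 / 245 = -0.21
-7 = -7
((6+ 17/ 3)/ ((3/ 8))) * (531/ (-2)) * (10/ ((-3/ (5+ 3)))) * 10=6608000/ 3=2202666.67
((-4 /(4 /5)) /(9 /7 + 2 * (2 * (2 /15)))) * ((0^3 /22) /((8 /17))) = 0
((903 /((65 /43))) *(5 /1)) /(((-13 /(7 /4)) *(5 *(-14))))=38829 /6760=5.74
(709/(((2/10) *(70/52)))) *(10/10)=18434/7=2633.43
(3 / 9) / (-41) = -1 / 123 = -0.01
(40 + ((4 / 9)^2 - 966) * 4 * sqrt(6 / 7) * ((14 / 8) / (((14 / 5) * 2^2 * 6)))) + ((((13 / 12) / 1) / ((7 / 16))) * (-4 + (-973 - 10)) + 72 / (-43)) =-103444 / 43 - 195575 * sqrt(42) / 13608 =-2498.82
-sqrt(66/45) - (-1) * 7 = 7 - sqrt(330)/15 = 5.79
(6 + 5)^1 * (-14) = -154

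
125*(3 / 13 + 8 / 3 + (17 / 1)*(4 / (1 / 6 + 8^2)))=1485425 / 3003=494.65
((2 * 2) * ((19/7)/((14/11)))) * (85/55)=646/49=13.18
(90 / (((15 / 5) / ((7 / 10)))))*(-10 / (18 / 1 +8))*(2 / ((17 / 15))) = -3150 / 221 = -14.25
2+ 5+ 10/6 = 26/3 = 8.67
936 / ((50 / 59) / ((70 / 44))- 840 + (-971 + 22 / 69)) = -26673192 / 51583801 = -0.52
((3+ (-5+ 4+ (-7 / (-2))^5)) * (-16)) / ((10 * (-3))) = 16871 / 60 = 281.18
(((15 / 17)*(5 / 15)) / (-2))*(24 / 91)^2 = -1440 / 140777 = -0.01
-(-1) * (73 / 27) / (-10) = -0.27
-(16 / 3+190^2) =-108316 / 3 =-36105.33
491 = 491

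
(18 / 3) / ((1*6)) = 1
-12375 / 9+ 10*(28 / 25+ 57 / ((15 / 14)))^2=3516453 / 125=28131.62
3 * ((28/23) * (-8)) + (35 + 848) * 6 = 121182/23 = 5268.78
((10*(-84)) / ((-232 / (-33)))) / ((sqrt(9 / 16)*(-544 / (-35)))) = -40425 / 3944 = -10.25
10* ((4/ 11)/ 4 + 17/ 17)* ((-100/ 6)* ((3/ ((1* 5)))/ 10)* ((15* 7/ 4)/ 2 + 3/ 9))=-1615/ 11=-146.82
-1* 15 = -15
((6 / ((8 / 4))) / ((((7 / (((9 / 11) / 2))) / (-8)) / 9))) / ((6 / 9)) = -1458 / 77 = -18.94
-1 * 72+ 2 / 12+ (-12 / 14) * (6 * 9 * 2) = -6905 / 42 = -164.40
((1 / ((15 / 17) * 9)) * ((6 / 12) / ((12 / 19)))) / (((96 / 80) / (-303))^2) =6355.95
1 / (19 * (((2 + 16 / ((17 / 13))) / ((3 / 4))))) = 51 / 18392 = 0.00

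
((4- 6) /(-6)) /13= 0.03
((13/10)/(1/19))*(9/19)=117/10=11.70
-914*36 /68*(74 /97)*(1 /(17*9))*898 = -60737128 /28033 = -2166.63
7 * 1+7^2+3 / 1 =59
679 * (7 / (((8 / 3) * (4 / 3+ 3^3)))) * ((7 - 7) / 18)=0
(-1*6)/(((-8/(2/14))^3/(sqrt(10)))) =3*sqrt(10)/87808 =0.00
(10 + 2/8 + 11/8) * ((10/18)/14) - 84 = -28069/336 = -83.54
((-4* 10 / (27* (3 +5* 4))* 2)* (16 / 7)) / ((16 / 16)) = -1280 / 4347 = -0.29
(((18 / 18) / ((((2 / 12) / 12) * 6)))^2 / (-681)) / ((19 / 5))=-240 / 4313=-0.06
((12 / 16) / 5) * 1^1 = 3 / 20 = 0.15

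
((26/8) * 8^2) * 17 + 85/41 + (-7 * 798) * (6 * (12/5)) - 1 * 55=-15775842/205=-76955.33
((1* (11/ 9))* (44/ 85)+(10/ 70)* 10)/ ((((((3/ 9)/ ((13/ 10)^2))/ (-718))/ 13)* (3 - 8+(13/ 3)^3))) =-39176660133/ 30672250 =-1277.27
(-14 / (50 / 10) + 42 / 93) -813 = -126379 / 155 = -815.35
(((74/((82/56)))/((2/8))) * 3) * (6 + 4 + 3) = 323232/41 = 7883.71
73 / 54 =1.35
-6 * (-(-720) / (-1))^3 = 2239488000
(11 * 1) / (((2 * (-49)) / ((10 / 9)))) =-55 / 441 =-0.12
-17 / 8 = -2.12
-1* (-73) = 73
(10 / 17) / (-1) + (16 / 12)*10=650 / 51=12.75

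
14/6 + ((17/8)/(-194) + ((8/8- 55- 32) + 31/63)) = -8133551/97776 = -83.19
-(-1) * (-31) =-31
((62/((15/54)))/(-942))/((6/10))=-62/157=-0.39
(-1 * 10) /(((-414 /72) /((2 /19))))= 80 /437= 0.18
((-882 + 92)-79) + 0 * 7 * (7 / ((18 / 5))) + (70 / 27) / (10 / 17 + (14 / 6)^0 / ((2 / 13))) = -5652203 / 6507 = -868.63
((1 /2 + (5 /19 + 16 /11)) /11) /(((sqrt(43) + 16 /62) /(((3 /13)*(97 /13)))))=0.05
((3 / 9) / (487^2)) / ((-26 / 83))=-83 / 18499182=-0.00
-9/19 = -0.47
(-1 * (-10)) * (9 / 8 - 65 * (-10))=26045 / 4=6511.25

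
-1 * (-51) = 51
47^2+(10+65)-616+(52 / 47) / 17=1332784 / 799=1668.07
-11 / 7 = -1.57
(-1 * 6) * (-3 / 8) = 9 / 4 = 2.25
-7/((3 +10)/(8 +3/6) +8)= -119/162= -0.73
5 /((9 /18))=10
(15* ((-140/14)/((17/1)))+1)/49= -19/119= -0.16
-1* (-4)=4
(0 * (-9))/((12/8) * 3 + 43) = 0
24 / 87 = 8 / 29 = 0.28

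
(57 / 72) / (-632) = -19 / 15168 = -0.00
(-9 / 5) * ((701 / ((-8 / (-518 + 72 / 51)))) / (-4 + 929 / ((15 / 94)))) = -83108457 / 5934088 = -14.01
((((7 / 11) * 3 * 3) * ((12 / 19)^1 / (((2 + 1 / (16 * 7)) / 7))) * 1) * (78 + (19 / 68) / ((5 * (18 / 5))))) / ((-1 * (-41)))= 23.98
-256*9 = -2304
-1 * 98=-98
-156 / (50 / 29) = -2262 / 25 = -90.48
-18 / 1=-18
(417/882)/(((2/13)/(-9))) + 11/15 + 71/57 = -478147/18620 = -25.68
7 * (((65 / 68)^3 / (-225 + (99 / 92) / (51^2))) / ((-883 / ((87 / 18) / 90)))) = 256444825 / 155174642229312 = 0.00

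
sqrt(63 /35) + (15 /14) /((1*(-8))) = -15 /112 + 3*sqrt(5) /5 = 1.21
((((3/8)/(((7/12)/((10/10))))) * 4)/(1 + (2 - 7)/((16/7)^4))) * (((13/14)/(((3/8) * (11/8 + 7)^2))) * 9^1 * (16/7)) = 188441690112/82423126037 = 2.29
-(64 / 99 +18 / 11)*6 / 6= -226 / 99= -2.28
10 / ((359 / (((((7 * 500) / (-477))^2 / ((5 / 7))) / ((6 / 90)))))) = 857500000 / 27227637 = 31.49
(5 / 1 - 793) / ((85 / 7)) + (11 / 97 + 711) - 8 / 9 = 47886742 / 74205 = 645.33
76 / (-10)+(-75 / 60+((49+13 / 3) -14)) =30.48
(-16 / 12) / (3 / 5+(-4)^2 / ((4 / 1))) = -20 / 69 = -0.29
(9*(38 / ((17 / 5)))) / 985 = 342 / 3349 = 0.10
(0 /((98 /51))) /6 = 0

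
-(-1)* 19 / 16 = 19 / 16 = 1.19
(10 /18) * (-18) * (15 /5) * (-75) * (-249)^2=139502250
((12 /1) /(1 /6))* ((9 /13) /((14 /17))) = 5508 /91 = 60.53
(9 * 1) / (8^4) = 9 / 4096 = 0.00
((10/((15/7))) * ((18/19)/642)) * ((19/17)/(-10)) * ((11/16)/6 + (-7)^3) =230419/873120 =0.26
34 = 34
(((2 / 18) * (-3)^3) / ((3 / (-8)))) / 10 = 4 / 5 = 0.80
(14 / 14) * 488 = 488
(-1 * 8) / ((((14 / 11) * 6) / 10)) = -220 / 21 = -10.48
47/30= 1.57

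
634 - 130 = 504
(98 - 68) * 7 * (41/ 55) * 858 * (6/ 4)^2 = 302211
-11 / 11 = -1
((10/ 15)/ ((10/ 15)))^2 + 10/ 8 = 9/ 4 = 2.25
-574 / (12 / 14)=-2009 / 3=-669.67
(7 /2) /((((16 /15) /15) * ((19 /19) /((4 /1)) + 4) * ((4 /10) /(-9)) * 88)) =-70875 /23936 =-2.96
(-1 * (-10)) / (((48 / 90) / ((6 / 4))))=225 / 8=28.12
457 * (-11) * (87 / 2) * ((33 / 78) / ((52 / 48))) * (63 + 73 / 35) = -5558288.03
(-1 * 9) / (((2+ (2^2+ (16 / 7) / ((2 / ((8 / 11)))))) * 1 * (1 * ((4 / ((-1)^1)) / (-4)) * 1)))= -693 / 526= -1.32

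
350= 350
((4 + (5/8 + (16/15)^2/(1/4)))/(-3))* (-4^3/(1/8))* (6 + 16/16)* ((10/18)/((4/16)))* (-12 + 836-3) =24300338944/1215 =20000278.97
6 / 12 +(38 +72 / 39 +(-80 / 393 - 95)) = -560533 / 10218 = -54.86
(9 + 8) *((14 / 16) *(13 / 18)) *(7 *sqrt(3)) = 10829 *sqrt(3) / 144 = 130.25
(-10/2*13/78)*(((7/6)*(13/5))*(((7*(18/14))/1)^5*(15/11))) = -8955765/44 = -203540.11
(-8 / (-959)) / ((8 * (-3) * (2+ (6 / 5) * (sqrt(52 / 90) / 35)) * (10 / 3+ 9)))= -21875 / 1552117662+ 25 * sqrt(130) / 1552117662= -0.00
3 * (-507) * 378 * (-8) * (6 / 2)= 13798512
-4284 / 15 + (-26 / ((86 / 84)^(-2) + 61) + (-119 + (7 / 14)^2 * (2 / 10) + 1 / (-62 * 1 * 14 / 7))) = -14381338329 / 35511430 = -404.98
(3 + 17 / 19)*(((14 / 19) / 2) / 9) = 518 / 3249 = 0.16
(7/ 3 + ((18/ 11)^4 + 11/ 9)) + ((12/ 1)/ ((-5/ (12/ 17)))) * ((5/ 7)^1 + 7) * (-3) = 49.93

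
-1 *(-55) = 55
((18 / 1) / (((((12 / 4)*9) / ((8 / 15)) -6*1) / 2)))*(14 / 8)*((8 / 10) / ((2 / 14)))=7.91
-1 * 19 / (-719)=19 / 719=0.03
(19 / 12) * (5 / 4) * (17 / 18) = 1615 / 864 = 1.87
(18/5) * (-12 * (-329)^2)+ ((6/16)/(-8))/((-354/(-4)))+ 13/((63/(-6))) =-926972705833/198240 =-4676012.44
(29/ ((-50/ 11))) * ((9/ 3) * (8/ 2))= -76.56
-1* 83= -83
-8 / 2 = -4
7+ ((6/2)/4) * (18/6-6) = 4.75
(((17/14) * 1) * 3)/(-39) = -17/182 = -0.09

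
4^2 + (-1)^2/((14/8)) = 116/7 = 16.57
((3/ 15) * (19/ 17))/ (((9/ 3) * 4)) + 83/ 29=2.88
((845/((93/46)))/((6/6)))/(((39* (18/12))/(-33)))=-235.77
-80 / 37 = -2.16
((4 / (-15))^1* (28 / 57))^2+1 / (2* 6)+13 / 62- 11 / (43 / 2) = -785246867 / 3897825300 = -0.20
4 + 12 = 16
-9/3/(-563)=3/563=0.01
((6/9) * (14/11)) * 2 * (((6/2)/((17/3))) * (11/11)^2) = 0.90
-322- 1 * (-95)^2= -9347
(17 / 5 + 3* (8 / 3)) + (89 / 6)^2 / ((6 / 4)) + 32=51323 / 270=190.09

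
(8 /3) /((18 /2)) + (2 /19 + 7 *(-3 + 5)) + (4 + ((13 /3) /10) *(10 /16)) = 153263 /8208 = 18.67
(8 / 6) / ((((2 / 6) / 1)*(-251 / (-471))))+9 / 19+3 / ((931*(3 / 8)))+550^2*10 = 706886891703 / 233681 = 3025007.99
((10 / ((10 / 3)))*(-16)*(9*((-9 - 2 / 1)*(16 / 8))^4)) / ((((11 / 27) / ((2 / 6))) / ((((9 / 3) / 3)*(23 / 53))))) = -1904373504 / 53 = -35931575.55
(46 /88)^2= 529 /1936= 0.27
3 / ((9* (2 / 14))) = 7 / 3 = 2.33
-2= -2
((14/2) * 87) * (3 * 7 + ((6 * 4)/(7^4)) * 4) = 12813.35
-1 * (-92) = 92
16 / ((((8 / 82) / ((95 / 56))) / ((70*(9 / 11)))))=175275 / 11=15934.09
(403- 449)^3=-97336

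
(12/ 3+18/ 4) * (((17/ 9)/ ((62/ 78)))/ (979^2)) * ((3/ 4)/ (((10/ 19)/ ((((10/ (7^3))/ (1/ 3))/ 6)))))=71383/ 163057650448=0.00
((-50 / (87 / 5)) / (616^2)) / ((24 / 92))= -2875 / 99038016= -0.00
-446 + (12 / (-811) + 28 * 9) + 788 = 481722 / 811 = 593.99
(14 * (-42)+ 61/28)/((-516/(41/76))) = 672523/1098048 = 0.61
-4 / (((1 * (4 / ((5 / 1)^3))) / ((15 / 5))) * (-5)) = 75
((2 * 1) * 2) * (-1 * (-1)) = 4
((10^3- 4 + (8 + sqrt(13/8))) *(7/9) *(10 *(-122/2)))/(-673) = 2135 *sqrt(26)/12114 + 4287080/6057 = 708.69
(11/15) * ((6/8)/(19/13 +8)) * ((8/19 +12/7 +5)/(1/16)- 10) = 330187/54530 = 6.06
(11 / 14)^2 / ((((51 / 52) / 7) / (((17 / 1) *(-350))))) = -78650 / 3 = -26216.67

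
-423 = -423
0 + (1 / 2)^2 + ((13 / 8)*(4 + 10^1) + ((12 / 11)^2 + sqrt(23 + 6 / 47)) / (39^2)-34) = -224923 / 20449 + sqrt(51089) / 71487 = -11.00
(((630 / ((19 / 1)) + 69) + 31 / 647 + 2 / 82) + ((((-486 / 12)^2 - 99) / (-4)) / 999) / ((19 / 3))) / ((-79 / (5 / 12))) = -50808059355 / 94286719936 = -0.54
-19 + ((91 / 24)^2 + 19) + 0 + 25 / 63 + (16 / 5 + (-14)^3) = -54956693 / 20160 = -2726.03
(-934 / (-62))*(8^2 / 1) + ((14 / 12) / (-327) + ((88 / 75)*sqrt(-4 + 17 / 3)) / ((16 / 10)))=11*sqrt(15) / 45 + 58640039 / 60822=965.07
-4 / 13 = -0.31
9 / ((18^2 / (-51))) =-17 / 12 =-1.42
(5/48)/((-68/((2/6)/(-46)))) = 5/450432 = 0.00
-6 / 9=-2 / 3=-0.67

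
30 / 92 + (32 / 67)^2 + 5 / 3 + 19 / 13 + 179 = 1471190003 / 8053266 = 182.68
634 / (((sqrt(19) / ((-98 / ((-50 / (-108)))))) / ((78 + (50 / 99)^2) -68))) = -131471312* sqrt(19) / 1815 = -315741.14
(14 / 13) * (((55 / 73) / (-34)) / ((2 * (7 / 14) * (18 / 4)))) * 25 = -19250 / 145197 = -0.13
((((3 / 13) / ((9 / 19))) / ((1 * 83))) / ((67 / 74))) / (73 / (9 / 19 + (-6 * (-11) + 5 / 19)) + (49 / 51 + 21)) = 30307736 / 107781416821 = 0.00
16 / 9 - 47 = -407 / 9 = -45.22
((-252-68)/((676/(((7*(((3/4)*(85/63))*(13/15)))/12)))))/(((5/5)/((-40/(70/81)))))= 1020/91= 11.21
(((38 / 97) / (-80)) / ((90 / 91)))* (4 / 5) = -1729 / 436500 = -0.00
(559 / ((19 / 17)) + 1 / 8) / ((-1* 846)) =-76043 / 128592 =-0.59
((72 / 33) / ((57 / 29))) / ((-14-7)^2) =232 / 92169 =0.00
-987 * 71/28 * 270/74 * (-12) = 4054455/37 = 109579.86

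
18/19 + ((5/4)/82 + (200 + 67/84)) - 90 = 14626285/130872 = 111.76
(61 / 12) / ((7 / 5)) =305 / 84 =3.63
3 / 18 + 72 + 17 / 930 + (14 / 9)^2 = 936662 / 12555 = 74.60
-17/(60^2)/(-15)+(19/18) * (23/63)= 437357/1134000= 0.39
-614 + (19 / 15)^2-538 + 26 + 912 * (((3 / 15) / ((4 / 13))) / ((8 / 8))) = -119609 / 225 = -531.60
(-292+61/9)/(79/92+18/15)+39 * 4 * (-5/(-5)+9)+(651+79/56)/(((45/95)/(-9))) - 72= -5272289671/477288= -11046.35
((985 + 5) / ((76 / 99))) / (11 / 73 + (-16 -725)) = -3577365 / 2055116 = -1.74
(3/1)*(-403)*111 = -134199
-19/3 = -6.33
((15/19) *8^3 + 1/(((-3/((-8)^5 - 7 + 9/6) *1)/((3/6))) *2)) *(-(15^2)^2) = -24126406875/152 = -158726361.02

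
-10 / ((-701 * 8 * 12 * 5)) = 1 / 33648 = 0.00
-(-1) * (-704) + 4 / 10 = -3518 / 5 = -703.60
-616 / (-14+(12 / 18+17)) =-168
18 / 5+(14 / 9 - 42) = -36.84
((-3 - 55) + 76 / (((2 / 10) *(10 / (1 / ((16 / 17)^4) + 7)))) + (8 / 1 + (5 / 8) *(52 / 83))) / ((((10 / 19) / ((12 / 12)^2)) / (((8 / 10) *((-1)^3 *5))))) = -13684603339 / 6799360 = -2012.63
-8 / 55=-0.15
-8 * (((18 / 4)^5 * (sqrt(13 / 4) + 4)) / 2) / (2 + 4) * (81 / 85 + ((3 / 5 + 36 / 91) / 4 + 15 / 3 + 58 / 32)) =-3904536393 / 99008 - 3904536393 * sqrt(13) / 792064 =-57210.40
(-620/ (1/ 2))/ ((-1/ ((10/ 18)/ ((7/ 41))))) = 254200/ 63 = 4034.92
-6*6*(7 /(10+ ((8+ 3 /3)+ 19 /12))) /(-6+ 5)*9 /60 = 2268 /1235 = 1.84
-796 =-796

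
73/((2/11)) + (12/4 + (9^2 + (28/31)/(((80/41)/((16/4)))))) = 151079/310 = 487.35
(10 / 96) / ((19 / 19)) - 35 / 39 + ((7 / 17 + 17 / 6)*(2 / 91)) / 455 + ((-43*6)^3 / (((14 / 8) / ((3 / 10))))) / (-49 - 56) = 4736458015301 / 168932400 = 28037.59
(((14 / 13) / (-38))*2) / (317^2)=-14 / 24820783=-0.00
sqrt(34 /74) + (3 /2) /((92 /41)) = 123 /184 + sqrt(629) /37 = 1.35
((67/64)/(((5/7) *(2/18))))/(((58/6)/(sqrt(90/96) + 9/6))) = 12663 *sqrt(15)/37120 + 37989/18560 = 3.37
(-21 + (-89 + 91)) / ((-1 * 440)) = 19 / 440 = 0.04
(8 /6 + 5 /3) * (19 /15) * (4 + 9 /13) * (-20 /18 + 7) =61427 /585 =105.00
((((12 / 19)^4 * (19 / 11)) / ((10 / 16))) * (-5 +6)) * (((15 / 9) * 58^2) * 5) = 12327.25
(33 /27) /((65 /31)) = 341 /585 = 0.58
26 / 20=13 / 10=1.30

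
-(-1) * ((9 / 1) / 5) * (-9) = -81 / 5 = -16.20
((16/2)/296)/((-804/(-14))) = 7/14874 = 0.00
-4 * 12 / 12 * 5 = -20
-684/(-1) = 684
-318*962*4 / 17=-1223664 / 17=-71980.24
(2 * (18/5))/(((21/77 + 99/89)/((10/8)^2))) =14685/1808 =8.12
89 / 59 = 1.51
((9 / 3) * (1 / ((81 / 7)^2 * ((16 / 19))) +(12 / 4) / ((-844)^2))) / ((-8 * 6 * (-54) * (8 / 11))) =228078037 / 16152087730176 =0.00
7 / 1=7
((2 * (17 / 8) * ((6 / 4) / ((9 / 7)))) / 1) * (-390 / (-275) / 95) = 1547 / 20900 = 0.07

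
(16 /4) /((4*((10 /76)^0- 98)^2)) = 1 /9409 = 0.00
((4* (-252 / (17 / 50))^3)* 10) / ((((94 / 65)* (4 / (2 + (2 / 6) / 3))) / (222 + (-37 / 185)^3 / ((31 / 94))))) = -9444376631289600000 / 7158241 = -1319371145968.63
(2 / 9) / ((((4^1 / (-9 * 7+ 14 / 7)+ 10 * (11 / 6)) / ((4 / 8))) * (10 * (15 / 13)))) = 793 / 1504350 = 0.00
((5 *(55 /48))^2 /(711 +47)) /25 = 3025 /1746432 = 0.00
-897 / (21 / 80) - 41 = -24207 / 7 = -3458.14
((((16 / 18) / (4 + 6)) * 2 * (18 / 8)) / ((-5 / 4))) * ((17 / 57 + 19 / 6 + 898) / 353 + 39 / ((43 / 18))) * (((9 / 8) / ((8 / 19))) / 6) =-6533773 / 2428640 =-2.69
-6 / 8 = -3 / 4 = -0.75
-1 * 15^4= -50625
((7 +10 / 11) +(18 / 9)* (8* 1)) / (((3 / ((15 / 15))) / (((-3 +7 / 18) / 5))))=-12361 / 2970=-4.16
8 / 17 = 0.47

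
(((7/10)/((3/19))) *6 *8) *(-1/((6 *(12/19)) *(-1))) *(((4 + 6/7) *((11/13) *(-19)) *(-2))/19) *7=1890196/585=3231.10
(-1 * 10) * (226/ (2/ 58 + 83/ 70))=-4587800/ 2477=-1852.16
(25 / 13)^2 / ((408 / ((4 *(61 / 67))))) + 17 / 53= 21654707 / 61212138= 0.35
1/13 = 0.08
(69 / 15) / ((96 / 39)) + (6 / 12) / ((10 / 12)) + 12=463 / 32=14.47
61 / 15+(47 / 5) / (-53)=3.89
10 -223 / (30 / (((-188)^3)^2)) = -4922910757615466 / 15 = -328194050507697.73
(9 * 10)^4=65610000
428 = 428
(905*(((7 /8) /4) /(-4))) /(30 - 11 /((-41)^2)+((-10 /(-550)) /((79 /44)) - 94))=4206408325 /5439142528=0.77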